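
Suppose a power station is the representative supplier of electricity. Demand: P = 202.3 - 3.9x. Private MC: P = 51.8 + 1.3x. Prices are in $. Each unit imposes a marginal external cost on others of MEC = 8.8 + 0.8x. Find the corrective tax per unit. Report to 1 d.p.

tax = $27.7 per unit

Social marginal cost = private MC + MEC = 60.6 + 2.1x.
Set SMC = demand: 60.6 + 2.1x = 202.3 - 3.9x → x* = 23.6167.
The Pigouvian tax equals MEC at x*: 8.8 + 0.8×23.6167 = 27.6934.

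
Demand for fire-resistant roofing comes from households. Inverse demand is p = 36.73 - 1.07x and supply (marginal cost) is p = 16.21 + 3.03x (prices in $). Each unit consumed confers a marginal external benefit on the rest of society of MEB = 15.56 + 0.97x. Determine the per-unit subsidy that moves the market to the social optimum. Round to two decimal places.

subsidy = $26.74 per unit

Social marginal benefit = demand + MEB = 52.29 - 0.10x.
Set SMB = MC: 52.29 - 0.10x = 16.21 + 3.03x → x* = 11.5272.
The Pigouvian subsidy equals MEB at x*: 15.56 + 0.97×11.5272 = 26.7414.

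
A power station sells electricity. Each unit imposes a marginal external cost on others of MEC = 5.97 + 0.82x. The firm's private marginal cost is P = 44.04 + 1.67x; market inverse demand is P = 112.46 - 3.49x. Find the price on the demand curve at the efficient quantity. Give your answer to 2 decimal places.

P = 76.01

Social marginal cost = private MC + MEC = 50.01 + 2.49x.
Set SMC = demand: 50.01 + 2.49x = 112.46 - 3.49x → x* = 10.4431.
Consumer price on the demand curve at x*: 112.46 − 3.49×10.4431 = 76.0136.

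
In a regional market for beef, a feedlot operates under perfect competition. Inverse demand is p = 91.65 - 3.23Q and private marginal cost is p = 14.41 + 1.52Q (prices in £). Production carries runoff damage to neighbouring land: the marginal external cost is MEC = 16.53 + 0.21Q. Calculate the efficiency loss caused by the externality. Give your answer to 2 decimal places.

Market equilibrium (private): 14.41 + 1.52Q = 91.65 - 3.23Q → Q_m = 16.2611.
Social marginal cost = private MC + MEC = 30.94 + 1.73Q.
Set SMC = demand: 30.94 + 1.73Q = 91.65 - 3.23Q → Q* = 12.2399.
The welfare-loss triangle has base |Q_m − Q*| and height MEC(Q_m) (the vertical gap between SMC and demand is zero at Q* and MEC at Q_m).
DWL = ½ × 4.0212 × 19.9448 = 40.1010.

DWL = £40.10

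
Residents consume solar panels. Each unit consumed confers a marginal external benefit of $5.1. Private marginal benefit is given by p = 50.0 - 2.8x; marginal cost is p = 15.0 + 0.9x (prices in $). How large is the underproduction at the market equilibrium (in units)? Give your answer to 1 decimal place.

1.4 units

Market equilibrium (private): 15.0 + 0.9x = 50.0 - 2.8x → x_m = 9.4595.
Social marginal benefit = demand + MEB = 55.1 - 2.8x.
Set SMB = MC: 55.1 - 2.8x = 15.0 + 0.9x → x* = 10.8378.
Gap = |9.4595 − 10.8378| = 1.3783.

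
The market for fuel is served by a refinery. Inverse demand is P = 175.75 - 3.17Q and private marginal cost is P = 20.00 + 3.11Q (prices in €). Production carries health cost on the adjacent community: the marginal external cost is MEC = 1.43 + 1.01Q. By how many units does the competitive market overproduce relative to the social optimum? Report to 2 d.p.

Market equilibrium (private): 20.00 + 3.11Q = 175.75 - 3.17Q → Q_m = 24.8010.
Social marginal cost = private MC + MEC = 21.43 + 4.12Q.
Set SMC = demand: 21.43 + 4.12Q = 175.75 - 3.17Q → Q* = 21.1687.
Gap = |24.8010 − 21.1687| = 3.6323.

3.63 units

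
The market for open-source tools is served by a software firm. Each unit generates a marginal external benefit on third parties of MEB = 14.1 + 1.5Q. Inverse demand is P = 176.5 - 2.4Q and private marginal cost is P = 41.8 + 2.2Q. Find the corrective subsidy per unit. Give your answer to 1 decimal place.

Social marginal cost = private MC − MEB = 27.7 + 0.7Q.
Set SMC = demand: 27.7 + 0.7Q = 176.5 - 2.4Q → Q* = 48.0000.
The Pigouvian subsidy equals MEB at Q*: 14.1 + 1.5×48.0000 = 86.1000.

subsidy = 86.1 per unit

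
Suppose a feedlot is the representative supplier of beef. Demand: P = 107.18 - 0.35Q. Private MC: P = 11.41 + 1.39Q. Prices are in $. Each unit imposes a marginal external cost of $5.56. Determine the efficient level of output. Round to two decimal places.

Q* = 51.84

Social marginal cost = private MC + MEC = 16.97 + 1.39Q.
Set SMC = demand: 16.97 + 1.39Q = 107.18 - 0.35Q → Q* = 51.8448.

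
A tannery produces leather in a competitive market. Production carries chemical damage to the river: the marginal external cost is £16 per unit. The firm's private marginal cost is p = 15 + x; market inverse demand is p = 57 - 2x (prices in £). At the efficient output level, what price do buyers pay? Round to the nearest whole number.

Social marginal cost = private MC + MEC = 31 + x.
Set SMC = demand: 31 + x = 57 - 2x → x* = 8.6667.
Consumer price on the demand curve at x*: 57 − 2×8.6667 = 39.6666.

P = £40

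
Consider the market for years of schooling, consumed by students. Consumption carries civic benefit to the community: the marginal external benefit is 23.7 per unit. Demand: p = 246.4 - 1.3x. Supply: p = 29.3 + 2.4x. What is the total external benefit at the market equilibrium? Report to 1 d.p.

Market equilibrium (private): 29.3 + 2.4x = 246.4 - 1.3x → x_m = 58.6757.
Total external benefit = MEB × x_m = 23.7 × 58.6757 = 1390.6141.

1390.6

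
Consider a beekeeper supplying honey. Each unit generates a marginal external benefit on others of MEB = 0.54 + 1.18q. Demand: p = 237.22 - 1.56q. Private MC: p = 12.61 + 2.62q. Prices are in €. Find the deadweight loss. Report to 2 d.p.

Market equilibrium (private): 12.61 + 2.62q = 237.22 - 1.56q → q_m = 53.7344.
Social marginal cost = private MC − MEB = 12.07 + 1.44q.
Set SMC = demand: 12.07 + 1.44q = 237.22 - 1.56q → q* = 75.0500.
The welfare-loss triangle has base |q_m − q*| and height MEB(q_m) (the vertical gap between SMC and demand is zero at q* and MEB at q_m).
DWL = ½ × 21.3156 × 63.9467 = 681.5311.

DWL = €681.53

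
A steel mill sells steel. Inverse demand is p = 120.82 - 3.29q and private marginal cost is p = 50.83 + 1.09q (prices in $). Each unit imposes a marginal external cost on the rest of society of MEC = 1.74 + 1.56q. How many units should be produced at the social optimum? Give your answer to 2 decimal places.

Social marginal cost = private MC + MEC = 52.57 + 2.65q.
Set SMC = demand: 52.57 + 2.65q = 120.82 - 3.29q → q* = 11.4899.

q* = 11.49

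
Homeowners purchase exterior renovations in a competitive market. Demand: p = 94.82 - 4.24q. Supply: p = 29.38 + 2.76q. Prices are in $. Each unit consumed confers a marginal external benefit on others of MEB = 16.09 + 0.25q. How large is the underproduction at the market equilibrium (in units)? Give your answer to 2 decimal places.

Market equilibrium (private): 29.38 + 2.76q = 94.82 - 4.24q → q_m = 9.3486.
Social marginal benefit = demand + MEB = 110.91 - 3.99q.
Set SMB = MC: 110.91 - 3.99q = 29.38 + 2.76q → q* = 12.0785.
Gap = |9.3486 − 12.0785| = 2.7299.

2.73 units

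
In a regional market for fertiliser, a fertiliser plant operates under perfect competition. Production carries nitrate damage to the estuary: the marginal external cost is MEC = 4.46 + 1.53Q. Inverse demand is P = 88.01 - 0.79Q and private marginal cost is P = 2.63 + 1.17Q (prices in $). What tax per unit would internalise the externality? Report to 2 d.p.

tax = $39.93 per unit

Social marginal cost = private MC + MEC = 7.09 + 2.70Q.
Set SMC = demand: 7.09 + 2.70Q = 88.01 - 0.79Q → Q* = 23.1862.
The Pigouvian tax equals MEC at Q*: 4.46 + 1.53×23.1862 = 39.9349.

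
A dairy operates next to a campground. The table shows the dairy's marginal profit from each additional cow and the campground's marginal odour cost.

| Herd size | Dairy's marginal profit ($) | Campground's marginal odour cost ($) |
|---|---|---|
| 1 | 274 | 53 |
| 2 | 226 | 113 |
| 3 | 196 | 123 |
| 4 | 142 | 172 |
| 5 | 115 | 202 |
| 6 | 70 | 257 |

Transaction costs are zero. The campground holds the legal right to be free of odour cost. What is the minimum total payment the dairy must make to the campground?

$289

Efficient level: marginal profit ≥ marginal odour cost through level 3, so k* = 3.
With the campground holding the right, the dairy must at least compensate total damage at k*: 53 + 113 + 123 = 289.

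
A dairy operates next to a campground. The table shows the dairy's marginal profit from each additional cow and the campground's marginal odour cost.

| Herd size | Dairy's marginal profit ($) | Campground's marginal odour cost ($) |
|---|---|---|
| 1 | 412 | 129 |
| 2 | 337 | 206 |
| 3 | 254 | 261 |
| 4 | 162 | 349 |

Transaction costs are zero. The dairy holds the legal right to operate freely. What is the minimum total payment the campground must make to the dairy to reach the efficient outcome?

Left alone the dairy would choose level 4 (marginal profit stays positive).
Efficient level: k* = 2 (marginal profit ≥ marginal odour cost through 2).
The campground must at least cover the dairy's forgone profit from cutting 4→2: 254 + 162 = 416.

$416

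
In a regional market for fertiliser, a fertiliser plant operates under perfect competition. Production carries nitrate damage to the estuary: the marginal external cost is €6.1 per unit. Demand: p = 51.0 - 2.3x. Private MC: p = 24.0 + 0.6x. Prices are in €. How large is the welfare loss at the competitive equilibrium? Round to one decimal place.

Market equilibrium (private): 24.0 + 0.6x = 51.0 - 2.3x → x_m = 9.3103.
Social marginal cost = private MC + MEC = 30.1 + 0.6x.
Set SMC = demand: 30.1 + 0.6x = 51.0 - 2.3x → x* = 7.2069.
The loss is the area between SMC and demand from x* to x_m; with linear curves that's a triangle of height MEC(x_m).
DWL = ½ × 2.1034 × 6.1000 = 6.4154.

DWL = €6.4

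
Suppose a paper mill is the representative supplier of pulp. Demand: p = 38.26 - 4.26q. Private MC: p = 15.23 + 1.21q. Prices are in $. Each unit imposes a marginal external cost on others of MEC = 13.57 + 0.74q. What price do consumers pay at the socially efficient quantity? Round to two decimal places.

Social marginal cost = private MC + MEC = 28.80 + 1.95q.
Set SMC = demand: 28.80 + 1.95q = 38.26 - 4.26q → q* = 1.5233.
Consumer price on the demand curve at q*: 38.26 − 4.26×1.5233 = 31.7707.

P = $31.77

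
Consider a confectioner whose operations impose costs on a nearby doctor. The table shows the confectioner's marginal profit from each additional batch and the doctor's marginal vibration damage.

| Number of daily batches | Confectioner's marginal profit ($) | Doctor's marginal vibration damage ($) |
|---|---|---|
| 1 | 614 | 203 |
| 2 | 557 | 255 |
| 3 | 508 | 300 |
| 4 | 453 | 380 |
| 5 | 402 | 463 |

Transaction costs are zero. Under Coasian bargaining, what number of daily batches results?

4

Bargaining reaches the level where marginal profit last exceeds marginal vibration damage.
That holds through level 4 (453 ≥ 380) but not at 5 (402 < 463).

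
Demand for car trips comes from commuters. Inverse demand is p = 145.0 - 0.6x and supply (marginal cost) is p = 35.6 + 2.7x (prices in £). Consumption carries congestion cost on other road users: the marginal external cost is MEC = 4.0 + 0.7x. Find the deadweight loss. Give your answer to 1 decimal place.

Market equilibrium (private): 35.6 + 2.7x = 145.0 - 0.6x → x_m = 33.1515.
Social marginal benefit = demand − MEC = 141.0 - 1.3x.
Set SMB = MC: 141.0 - 1.3x = 35.6 + 2.7x → x* = 26.3500.
The loss is the area between SMB and MC from x* to x_m; with linear curves that's a triangle of height MEC(x_m).
DWL = ½ × 6.8015 × 27.2061 = 92.5211.

DWL = £92.5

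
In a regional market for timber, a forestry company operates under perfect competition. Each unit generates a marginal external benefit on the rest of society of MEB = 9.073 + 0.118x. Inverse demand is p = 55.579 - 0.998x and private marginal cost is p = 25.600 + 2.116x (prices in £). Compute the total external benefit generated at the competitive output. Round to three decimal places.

£92.816

Market equilibrium (private): 25.600 + 2.116x = 55.579 - 0.998x → x_m = 9.6272.
Total external benefit = ∫₀^{x_m} (9.073 + 0.118x) dx = 9.073×9.6272 + ½×0.118×9.6272² = 92.8159.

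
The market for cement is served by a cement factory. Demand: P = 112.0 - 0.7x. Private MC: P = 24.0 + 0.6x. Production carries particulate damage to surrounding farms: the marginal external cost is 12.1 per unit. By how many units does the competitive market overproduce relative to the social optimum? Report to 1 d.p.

9.3 units

Market equilibrium (private): 24.0 + 0.6x = 112.0 - 0.7x → x_m = 67.6923.
Social marginal cost = private MC + MEC = 36.1 + 0.6x.
Set SMC = demand: 36.1 + 0.6x = 112.0 - 0.7x → x* = 58.3846.
Gap = |67.6923 − 58.3846| = 9.3077.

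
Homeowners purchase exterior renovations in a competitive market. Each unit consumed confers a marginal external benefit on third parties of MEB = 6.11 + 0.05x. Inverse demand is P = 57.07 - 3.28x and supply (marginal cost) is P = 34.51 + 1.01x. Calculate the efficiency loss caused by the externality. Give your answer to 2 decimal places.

DWL = 4.79

Market equilibrium (private): 34.51 + 1.01x = 57.07 - 3.28x → x_m = 5.2587.
Social marginal benefit = demand + MEB = 63.18 - 3.23x.
Set SMB = MC: 63.18 - 3.23x = 34.51 + 1.01x → x* = 6.7618.
Height of the DWL triangle at x_m is SMB(x_m) − MC(x_m) = MEB(x_m) = 6.3729.
DWL = ½ × 1.5031 × 6.3729 = 4.7896.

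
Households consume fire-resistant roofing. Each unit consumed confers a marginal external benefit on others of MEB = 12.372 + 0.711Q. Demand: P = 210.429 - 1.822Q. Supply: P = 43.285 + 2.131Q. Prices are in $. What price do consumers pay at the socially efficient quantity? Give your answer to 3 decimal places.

Social marginal benefit = demand + MEB = 222.801 - 1.111Q.
Set SMB = MC: 222.801 - 1.111Q = 43.285 + 2.131Q → Q* = 55.3720.
Consumer price on the demand curve at Q*: 210.429 − 1.822×55.3720 = 109.5412.

P = $109.541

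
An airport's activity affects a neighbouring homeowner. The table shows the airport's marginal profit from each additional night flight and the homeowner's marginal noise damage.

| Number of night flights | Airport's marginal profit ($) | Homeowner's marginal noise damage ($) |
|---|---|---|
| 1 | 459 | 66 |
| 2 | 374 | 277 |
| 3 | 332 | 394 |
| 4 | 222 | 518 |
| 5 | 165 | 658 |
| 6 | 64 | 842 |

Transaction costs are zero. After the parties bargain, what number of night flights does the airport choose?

2

Bargaining reaches the level where marginal profit last exceeds marginal noise damage.
That holds through level 2 (374 ≥ 277) but not at 3 (332 < 394).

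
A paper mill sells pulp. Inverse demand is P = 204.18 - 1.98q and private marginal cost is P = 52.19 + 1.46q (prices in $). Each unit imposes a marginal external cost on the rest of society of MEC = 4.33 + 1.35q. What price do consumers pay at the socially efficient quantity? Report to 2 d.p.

P = $143.14

Social marginal cost = private MC + MEC = 56.52 + 2.81q.
Set SMC = demand: 56.52 + 2.81q = 204.18 - 1.98q → q* = 30.8267.
Consumer price on the demand curve at q*: 204.18 − 1.98×30.8267 = 143.1431.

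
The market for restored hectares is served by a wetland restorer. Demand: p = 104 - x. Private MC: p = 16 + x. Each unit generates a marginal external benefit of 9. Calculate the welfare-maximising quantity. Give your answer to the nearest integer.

x* = 49

Social marginal cost = private MC − MEB = 7 + x.
Set SMC = demand: 7 + x = 104 - x → x* = 48.5000.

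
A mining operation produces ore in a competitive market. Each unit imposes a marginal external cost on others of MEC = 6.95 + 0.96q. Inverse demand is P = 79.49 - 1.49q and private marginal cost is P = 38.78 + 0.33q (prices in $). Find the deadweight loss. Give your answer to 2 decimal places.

Market equilibrium (private): 38.78 + 0.33q = 79.49 - 1.49q → q_m = 22.3681.
Social marginal cost = private MC + MEC = 45.73 + 1.29q.
Set SMC = demand: 45.73 + 1.29q = 79.49 - 1.49q → q* = 12.1439.
Height of the DWL triangle at q_m is SMC(q_m) − demand(q_m) = MEC(q_m) = 28.4234.
DWL = ½ × 10.2242 × 28.4234 = 145.3033.

DWL = $145.30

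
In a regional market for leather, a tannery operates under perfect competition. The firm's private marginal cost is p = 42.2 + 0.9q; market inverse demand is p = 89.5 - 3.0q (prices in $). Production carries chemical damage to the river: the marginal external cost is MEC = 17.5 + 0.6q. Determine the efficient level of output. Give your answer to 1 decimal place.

q* = 6.6

Social marginal cost = private MC + MEC = 59.7 + 1.5q.
Set SMC = demand: 59.7 + 1.5q = 89.5 - 3.0q → q* = 6.6222.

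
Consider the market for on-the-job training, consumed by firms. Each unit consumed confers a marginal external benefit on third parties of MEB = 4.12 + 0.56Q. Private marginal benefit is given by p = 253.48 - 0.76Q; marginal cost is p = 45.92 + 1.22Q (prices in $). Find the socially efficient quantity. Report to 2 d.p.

Q* = 149.07

Social marginal benefit = demand + MEB = 257.60 - 0.20Q.
Set SMB = MC: 257.60 - 0.20Q = 45.92 + 1.22Q → Q* = 149.0704.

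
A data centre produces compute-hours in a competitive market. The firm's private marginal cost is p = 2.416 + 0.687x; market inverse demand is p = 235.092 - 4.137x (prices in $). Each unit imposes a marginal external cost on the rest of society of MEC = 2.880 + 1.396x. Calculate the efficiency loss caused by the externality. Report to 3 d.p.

DWL = $396.294

Market equilibrium (private): 2.416 + 0.687x = 235.092 - 4.137x → x_m = 48.2330.
Social marginal cost = private MC + MEC = 5.296 + 2.083x.
Set SMC = demand: 5.296 + 2.083x = 235.092 - 4.137x → x* = 36.9447.
Between x* and x_m the wedge SMC − demand runs linearly from 0 to MEC(x_m), so the loss is a triangle.
DWL = ½ × 11.2883 × 70.2133 = 396.2944.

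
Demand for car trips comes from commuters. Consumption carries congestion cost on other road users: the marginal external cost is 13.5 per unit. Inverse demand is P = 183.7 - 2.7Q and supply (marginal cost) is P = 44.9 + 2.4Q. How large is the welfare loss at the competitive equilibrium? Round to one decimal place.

DWL = 17.9

Market equilibrium (private): 44.9 + 2.4Q = 183.7 - 2.7Q → Q_m = 27.2157.
Social marginal benefit = demand − MEC = 170.2 - 2.7Q.
Set SMB = MC: 170.2 - 2.7Q = 44.9 + 2.4Q → Q* = 24.5686.
Height of the DWL triangle at Q_m is MC(Q_m) − SMB(Q_m) = MEC(Q_m) = 13.5000.
DWL = ½ × 2.6471 × 13.5000 = 17.8679.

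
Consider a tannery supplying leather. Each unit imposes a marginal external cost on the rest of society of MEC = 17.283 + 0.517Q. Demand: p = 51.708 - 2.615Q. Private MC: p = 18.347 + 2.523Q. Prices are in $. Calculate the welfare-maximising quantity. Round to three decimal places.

Social marginal cost = private MC + MEC = 35.630 + 3.040Q.
Set SMC = demand: 35.630 + 3.040Q = 51.708 - 2.615Q → Q* = 2.8431.

Q* = 2.843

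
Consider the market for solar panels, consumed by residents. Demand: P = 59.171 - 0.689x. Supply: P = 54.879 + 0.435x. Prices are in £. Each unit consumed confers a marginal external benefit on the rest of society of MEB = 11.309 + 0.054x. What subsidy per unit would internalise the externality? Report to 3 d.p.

subsidy = £12.096 per unit

Social marginal benefit = demand + MEB = 70.480 - 0.635x.
Set SMB = MC: 70.480 - 0.635x = 54.879 + 0.435x → x* = 14.5804.
The Pigouvian subsidy equals MEB at x*: 11.309 + 0.054×14.5804 = 12.0963.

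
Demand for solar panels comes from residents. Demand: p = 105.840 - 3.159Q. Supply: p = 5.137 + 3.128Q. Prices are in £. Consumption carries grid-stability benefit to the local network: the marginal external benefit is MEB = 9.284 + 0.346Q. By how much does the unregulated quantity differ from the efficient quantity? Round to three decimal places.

2.496 units

Market equilibrium (private): 5.137 + 3.128Q = 105.840 - 3.159Q → Q_m = 16.0177.
Social marginal benefit = demand + MEB = 115.124 - 2.813Q.
Set SMB = MC: 115.124 - 2.813Q = 5.137 + 3.128Q → Q* = 18.5132.
Gap = |16.0177 − 18.5132| = 2.4955.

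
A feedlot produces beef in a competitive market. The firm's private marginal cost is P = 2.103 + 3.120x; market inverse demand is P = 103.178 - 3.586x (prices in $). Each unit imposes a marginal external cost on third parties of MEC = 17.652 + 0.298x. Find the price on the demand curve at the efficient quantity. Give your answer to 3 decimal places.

P = $60.466

Social marginal cost = private MC + MEC = 19.755 + 3.418x.
Set SMC = demand: 19.755 + 3.418x = 103.178 - 3.586x → x* = 11.9108.
Consumer price on the demand curve at x*: 103.178 − 3.586×11.9108 = 60.4659.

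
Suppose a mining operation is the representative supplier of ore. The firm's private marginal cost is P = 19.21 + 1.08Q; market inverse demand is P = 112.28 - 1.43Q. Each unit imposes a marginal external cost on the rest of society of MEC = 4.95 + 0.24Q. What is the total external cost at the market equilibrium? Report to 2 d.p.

348.53

Market equilibrium (private): 19.21 + 1.08Q = 112.28 - 1.43Q → Q_m = 37.0797.
Total external cost = ∫₀^{Q_m} (4.95 + 0.24Q) dQ = 4.95×37.0797 + ½×0.24×37.0797² = 348.5330.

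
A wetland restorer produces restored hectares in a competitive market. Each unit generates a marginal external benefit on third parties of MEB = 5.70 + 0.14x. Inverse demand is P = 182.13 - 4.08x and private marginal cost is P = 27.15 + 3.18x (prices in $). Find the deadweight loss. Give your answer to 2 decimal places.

DWL = $5.30

Market equilibrium (private): 27.15 + 3.18x = 182.13 - 4.08x → x_m = 21.3471.
Social marginal cost = private MC − MEB = 21.45 + 3.04x.
Set SMC = demand: 21.45 + 3.04x = 182.13 - 4.08x → x* = 22.5674.
Between x* and x_m the wedge demand − SMC runs linearly from 0 to MEB(x_m), so the loss is a triangle.
DWL = ½ × 1.2203 × 8.6886 = 5.3013.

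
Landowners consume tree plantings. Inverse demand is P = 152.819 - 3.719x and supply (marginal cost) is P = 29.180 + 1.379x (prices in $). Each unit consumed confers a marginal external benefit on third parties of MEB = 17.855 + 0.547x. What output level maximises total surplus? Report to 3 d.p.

x* = 31.091

Social marginal benefit = demand + MEB = 170.674 - 3.172x.
Set SMB = MC: 170.674 - 3.172x = 29.180 + 1.379x → x* = 31.0907.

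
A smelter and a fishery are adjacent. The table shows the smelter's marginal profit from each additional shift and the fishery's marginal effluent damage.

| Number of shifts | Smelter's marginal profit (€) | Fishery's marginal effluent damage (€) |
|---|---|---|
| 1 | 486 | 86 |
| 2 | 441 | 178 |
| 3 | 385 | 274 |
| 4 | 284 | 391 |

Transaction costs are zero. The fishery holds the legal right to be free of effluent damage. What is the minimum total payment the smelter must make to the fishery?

€538

Efficient level: marginal profit ≥ marginal effluent damage through level 3, so k* = 3.
With the fishery holding the right, the smelter must at least compensate total damage at k*: 86 + 178 + 274 = 538.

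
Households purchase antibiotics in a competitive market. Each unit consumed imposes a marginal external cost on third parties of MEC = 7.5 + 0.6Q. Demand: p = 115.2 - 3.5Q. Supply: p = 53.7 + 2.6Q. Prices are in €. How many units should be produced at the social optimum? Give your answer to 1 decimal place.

Q* = 8.1

Social marginal benefit = demand − MEC = 107.7 - 4.1Q.
Set SMB = MC: 107.7 - 4.1Q = 53.7 + 2.6Q → Q* = 8.0597.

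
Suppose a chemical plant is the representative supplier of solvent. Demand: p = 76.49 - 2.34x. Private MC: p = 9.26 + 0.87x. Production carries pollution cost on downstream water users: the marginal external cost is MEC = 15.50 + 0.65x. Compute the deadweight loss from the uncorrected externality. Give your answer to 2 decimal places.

Market equilibrium (private): 9.26 + 0.87x = 76.49 - 2.34x → x_m = 20.9439.
Social marginal cost = private MC + MEC = 24.76 + 1.52x.
Set SMC = demand: 24.76 + 1.52x = 76.49 - 2.34x → x* = 13.4016.
The welfare-loss triangle has base |x_m − x*| and height MEC(x_m) (the vertical gap between SMC and demand is zero at x* and MEC at x_m).
DWL = ½ × 7.5423 × 29.1136 = 109.7918.

DWL = 109.79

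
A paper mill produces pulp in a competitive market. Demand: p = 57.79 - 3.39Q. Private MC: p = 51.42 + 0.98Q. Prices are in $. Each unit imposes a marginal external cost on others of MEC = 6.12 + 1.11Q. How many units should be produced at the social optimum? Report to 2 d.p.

Social marginal cost = private MC + MEC = 57.54 + 2.09Q.
Set SMC = demand: 57.54 + 2.09Q = 57.79 - 3.39Q → Q* = 0.0456.

Q* = 0.05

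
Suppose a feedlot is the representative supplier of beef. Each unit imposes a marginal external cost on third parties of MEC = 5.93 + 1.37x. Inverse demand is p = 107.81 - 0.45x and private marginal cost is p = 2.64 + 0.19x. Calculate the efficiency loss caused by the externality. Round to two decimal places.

DWL = 13280.72

Market equilibrium (private): 2.64 + 0.19x = 107.81 - 0.45x → x_m = 164.3281.
Social marginal cost = private MC + MEC = 8.57 + 1.56x.
Set SMC = demand: 8.57 + 1.56x = 107.81 - 0.45x → x* = 49.3731.
The loss is the area between SMC and demand from x* to x_m; with linear curves that's a triangle of height MEC(x_m).
DWL = ½ × 114.9550 × 231.0595 = 13280.7224.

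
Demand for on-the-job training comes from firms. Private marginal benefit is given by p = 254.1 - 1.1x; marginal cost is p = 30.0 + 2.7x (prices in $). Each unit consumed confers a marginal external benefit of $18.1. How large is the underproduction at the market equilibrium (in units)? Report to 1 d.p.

Market equilibrium (private): 30.0 + 2.7x = 254.1 - 1.1x → x_m = 58.9737.
Social marginal benefit = demand + MEB = 272.2 - 1.1x.
Set SMB = MC: 272.2 - 1.1x = 30.0 + 2.7x → x* = 63.7368.
Gap = |58.9737 − 63.7368| = 4.7631.

4.8 units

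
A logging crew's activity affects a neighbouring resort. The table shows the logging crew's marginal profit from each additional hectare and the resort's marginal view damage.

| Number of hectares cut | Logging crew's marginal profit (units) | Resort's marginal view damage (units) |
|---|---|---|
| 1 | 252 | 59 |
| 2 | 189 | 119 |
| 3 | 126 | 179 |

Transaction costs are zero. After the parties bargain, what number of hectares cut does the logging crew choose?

2

Bargaining reaches the level where marginal profit last exceeds marginal view damage.
That holds through level 2 (189 ≥ 119) but not at 3 (126 < 179).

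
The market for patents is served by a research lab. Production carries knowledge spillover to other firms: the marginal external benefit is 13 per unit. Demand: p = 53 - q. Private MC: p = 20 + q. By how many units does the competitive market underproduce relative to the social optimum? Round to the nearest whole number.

7 units

Market equilibrium (private): 20 + q = 53 - q → q_m = 16.5000.
Social marginal cost = private MC − MEB = 7 + q.
Set SMC = demand: 7 + q = 53 - q → q* = 23.0000.
Gap = |16.5000 − 23.0000| = 6.5000.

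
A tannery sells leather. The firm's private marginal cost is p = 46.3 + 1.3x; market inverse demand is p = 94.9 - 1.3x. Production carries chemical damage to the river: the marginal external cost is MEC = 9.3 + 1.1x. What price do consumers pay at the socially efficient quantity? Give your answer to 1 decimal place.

P = 81.1

Social marginal cost = private MC + MEC = 55.6 + 2.4x.
Set SMC = demand: 55.6 + 2.4x = 94.9 - 1.3x → x* = 10.6216.
Consumer price on the demand curve at x*: 94.9 − 1.3×10.6216 = 81.0919.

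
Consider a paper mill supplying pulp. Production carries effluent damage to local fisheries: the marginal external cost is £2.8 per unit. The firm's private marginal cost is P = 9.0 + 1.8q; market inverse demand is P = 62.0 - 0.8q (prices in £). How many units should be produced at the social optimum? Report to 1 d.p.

Social marginal cost = private MC + MEC = 11.8 + 1.8q.
Set SMC = demand: 11.8 + 1.8q = 62.0 - 0.8q → q* = 19.3077.

q* = 19.3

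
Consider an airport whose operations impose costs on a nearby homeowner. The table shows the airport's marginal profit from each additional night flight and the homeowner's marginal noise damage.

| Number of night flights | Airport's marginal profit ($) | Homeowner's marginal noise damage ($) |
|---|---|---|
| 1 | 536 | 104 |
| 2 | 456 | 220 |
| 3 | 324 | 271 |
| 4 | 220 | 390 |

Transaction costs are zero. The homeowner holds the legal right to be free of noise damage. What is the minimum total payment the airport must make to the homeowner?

$595

Efficient level: marginal profit ≥ marginal noise damage through level 3, so k* = 3.
With the homeowner holding the right, the airport must at least compensate total damage at k*: 104 + 220 + 271 = 595.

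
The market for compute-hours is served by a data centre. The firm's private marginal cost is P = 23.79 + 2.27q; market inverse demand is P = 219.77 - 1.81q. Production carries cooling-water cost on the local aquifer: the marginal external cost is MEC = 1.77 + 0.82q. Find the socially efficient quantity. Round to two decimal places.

q* = 39.63

Social marginal cost = private MC + MEC = 25.56 + 3.09q.
Set SMC = demand: 25.56 + 3.09q = 219.77 - 1.81q → q* = 39.6347.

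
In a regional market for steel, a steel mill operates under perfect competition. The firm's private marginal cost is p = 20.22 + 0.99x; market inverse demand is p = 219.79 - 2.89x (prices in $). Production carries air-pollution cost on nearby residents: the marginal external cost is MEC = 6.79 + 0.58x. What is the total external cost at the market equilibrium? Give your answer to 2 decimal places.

Market equilibrium (private): 20.22 + 0.99x = 219.79 - 2.89x → x_m = 51.4356.
Total external cost = ∫₀^{x_m} (6.79 + 0.58x) dx = 6.79×51.4356 + ½×0.58×51.4356² = 1116.4778.

$1116.48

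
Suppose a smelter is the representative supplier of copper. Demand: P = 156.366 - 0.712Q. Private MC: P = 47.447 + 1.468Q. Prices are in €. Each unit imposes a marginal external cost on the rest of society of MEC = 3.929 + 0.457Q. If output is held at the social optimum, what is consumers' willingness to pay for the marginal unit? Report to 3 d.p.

Social marginal cost = private MC + MEC = 51.376 + 1.925Q.
Set SMC = demand: 51.376 + 1.925Q = 156.366 - 0.712Q → Q* = 39.8142.
Consumer price on the demand curve at Q*: 156.366 − 0.712×39.8142 = 128.0183.

P = €128.018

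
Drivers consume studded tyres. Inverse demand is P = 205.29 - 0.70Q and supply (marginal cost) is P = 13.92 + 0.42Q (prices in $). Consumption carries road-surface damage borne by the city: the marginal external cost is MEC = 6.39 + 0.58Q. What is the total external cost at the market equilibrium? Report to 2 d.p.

Market equilibrium (private): 13.92 + 0.42Q = 205.29 - 0.70Q → Q_m = 170.8661.
Total external cost = ∫₀^{Q_m} (6.39 + 0.58Q) dQ = 6.39×170.8661 + ½×0.58×170.8661² = 9558.4494.

$9558.45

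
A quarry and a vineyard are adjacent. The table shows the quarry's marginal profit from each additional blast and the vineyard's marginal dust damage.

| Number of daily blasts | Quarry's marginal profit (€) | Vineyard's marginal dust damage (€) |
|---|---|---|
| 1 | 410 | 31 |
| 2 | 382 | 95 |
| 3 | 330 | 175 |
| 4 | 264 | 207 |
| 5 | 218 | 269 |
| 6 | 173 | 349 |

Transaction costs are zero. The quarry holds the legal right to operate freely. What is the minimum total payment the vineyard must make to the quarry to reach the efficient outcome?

€391

Left alone the quarry would choose level 6 (marginal profit stays positive).
Efficient level: k* = 4 (marginal profit ≥ marginal dust damage through 4).
The vineyard must at least cover the quarry's forgone profit from cutting 6→4: 218 + 173 = 391.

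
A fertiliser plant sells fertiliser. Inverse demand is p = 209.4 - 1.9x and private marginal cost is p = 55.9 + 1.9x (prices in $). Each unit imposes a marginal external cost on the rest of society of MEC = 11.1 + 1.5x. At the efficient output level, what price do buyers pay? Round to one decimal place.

P = $158.4

Social marginal cost = private MC + MEC = 67.0 + 3.4x.
Set SMC = demand: 67.0 + 3.4x = 209.4 - 1.9x → x* = 26.8679.
Consumer price on the demand curve at x*: 209.4 − 1.9×26.8679 = 158.3510.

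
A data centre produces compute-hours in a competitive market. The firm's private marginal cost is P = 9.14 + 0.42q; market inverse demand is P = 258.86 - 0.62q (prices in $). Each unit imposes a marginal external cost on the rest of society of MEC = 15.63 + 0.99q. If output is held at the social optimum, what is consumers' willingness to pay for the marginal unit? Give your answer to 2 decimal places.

P = $187.36

Social marginal cost = private MC + MEC = 24.77 + 1.41q.
Set SMC = demand: 24.77 + 1.41q = 258.86 - 0.62q → q* = 115.3153.
Consumer price on the demand curve at q*: 258.86 − 0.62×115.3153 = 187.3645.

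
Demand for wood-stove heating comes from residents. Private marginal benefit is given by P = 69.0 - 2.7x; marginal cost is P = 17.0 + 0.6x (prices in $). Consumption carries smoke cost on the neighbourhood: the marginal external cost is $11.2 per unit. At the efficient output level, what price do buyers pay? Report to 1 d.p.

Social marginal benefit = demand − MEC = 57.8 - 2.7x.
Set SMB = MC: 57.8 - 2.7x = 17.0 + 0.6x → x* = 12.3636.
Consumer price on the demand curve at x*: 69.0 − 2.7×12.3636 = 35.6183.

P = $35.6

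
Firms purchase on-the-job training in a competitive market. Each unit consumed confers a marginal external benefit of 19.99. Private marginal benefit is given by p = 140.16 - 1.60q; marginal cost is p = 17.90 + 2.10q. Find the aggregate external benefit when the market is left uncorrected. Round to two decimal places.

Market equilibrium (private): 17.90 + 2.10q = 140.16 - 1.60q → q_m = 33.0432.
Total external benefit = MEB × q_m = 19.99 × 33.0432 = 660.5336.

660.53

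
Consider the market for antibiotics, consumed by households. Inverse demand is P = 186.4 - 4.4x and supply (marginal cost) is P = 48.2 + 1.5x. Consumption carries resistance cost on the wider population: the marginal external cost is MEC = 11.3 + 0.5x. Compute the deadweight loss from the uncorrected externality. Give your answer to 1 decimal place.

Market equilibrium (private): 48.2 + 1.5x = 186.4 - 4.4x → x_m = 23.4237.
Social marginal benefit = demand − MEC = 175.1 - 4.9x.
Set SMB = MC: 175.1 - 4.9x = 48.2 + 1.5x → x* = 19.8281.
The loss is the area between SMB and MC from x* to x_m; with linear curves that's a triangle of height MEC(x_m).
DWL = ½ × 3.5956 × 23.0119 = 41.3708.

DWL = 41.4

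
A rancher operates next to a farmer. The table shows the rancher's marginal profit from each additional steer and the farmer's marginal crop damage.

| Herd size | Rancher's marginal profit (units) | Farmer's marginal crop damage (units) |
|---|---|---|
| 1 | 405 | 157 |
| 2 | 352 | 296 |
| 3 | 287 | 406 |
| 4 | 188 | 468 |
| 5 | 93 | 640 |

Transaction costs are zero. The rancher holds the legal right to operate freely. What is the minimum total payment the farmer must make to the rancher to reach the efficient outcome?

Left alone the rancher would choose level 5 (marginal profit stays positive).
Efficient level: k* = 2 (marginal profit ≥ marginal crop damage through 2).
The farmer must at least cover the rancher's forgone profit from cutting 5→2: 287 + 188 + 93 = 568.

568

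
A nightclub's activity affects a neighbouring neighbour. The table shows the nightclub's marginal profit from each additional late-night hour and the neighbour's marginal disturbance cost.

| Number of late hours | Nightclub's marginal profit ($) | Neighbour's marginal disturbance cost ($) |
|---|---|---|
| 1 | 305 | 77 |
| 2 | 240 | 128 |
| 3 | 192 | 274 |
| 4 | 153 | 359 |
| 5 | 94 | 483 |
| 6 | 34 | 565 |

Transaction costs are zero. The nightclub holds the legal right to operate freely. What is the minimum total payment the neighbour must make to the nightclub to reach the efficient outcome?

Left alone the nightclub would choose level 6 (marginal profit stays positive).
Efficient level: k* = 2 (marginal profit ≥ marginal disturbance cost through 2).
The neighbour must at least cover the nightclub's forgone profit from cutting 6→2: 192 + 153 + 94 + 34 = 473.

$473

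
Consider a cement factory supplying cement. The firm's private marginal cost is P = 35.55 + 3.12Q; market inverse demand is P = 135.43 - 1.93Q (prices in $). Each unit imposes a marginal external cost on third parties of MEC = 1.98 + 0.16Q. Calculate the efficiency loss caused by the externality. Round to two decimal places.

DWL = $2.54

Market equilibrium (private): 35.55 + 3.12Q = 135.43 - 1.93Q → Q_m = 19.7782.
Social marginal cost = private MC + MEC = 37.53 + 3.28Q.
Set SMC = demand: 37.53 + 3.28Q = 135.43 - 1.93Q → Q* = 18.7908.
Height of the DWL triangle at Q_m is SMC(Q_m) − demand(Q_m) = MEC(Q_m) = 5.1445.
DWL = ½ × 0.9874 × 5.1445 = 2.5398.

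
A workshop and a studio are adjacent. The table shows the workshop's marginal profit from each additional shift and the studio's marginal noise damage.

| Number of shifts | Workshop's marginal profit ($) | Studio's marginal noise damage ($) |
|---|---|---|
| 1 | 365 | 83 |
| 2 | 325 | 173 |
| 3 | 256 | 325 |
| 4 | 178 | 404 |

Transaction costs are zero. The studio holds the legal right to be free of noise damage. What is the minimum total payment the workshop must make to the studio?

$256

Efficient level: marginal profit ≥ marginal noise damage through level 2, so k* = 2.
With the studio holding the right, the workshop must at least compensate total damage at k*: 83 + 173 = 256.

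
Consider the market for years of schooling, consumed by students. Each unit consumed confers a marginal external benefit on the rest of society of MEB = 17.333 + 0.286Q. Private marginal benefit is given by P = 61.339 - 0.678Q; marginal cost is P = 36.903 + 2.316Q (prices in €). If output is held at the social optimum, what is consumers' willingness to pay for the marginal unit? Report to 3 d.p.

P = €50.881

Social marginal benefit = demand + MEB = 78.672 - 0.392Q.
Set SMB = MC: 78.672 - 0.392Q = 36.903 + 2.316Q → Q* = 15.4243.
Consumer price on the demand curve at Q*: 61.339 − 0.678×15.4243 = 50.8813.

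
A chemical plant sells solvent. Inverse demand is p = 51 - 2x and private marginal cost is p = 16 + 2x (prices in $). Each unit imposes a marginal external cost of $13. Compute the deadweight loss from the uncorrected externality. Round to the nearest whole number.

DWL = $21

Market equilibrium (private): 16 + 2x = 51 - 2x → x_m = 8.7500.
Social marginal cost = private MC + MEC = 29 + 2x.
Set SMC = demand: 29 + 2x = 51 - 2x → x* = 5.5000.
The welfare-loss triangle has base |x_m − x*| and height MEC(x_m) (the vertical gap between SMC and demand is zero at x* and MEC at x_m).
DWL = ½ × 3.2500 × 13.0000 = 21.1250.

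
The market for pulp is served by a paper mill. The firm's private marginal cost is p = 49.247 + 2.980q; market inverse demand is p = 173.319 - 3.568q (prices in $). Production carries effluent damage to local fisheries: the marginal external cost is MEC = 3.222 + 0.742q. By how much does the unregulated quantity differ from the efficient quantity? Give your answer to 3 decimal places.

Market equilibrium (private): 49.247 + 2.980q = 173.319 - 3.568q → q_m = 18.9481.
Social marginal cost = private MC + MEC = 52.469 + 3.722q.
Set SMC = demand: 52.469 + 3.722q = 173.319 - 3.568q → q* = 16.5775.
Gap = |18.9481 − 16.5775| = 2.3706.

2.371 units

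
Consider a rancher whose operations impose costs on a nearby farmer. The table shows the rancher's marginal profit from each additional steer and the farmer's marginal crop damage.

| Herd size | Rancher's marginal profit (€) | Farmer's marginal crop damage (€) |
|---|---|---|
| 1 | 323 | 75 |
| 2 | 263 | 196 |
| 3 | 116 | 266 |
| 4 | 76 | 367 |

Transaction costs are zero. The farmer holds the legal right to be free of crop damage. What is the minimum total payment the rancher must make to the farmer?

Efficient level: marginal profit ≥ marginal crop damage through level 2, so k* = 2.
With the farmer holding the right, the rancher must at least compensate total damage at k*: 75 + 196 = 271.

€271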